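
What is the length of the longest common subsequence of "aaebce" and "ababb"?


LCS of "aaebce" and "ababb"
DP table:
           a    b    a    b    b
      0    0    0    0    0    0
  a   0    1    1    1    1    1
  a   0    1    1    2    2    2
  e   0    1    1    2    2    2
  b   0    1    2    2    3    3
  c   0    1    2    2    3    3
  e   0    1    2    2    3    3
LCS length = dp[6][5] = 3

3


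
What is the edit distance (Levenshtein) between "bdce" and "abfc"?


Computing edit distance: "bdce" -> "abfc"
DP table:
           a    b    f    c
      0    1    2    3    4
  b   1    1    1    2    3
  d   2    2    2    2    3
  c   3    3    3    3    2
  e   4    4    4    4    3
Edit distance = dp[4][4] = 3

3


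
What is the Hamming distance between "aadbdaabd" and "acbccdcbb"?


Comparing "aadbdaabd" and "acbccdcbb" position by position:
  Position 0: 'a' vs 'a' => same
  Position 1: 'a' vs 'c' => differ
  Position 2: 'd' vs 'b' => differ
  Position 3: 'b' vs 'c' => differ
  Position 4: 'd' vs 'c' => differ
  Position 5: 'a' vs 'd' => differ
  Position 6: 'a' vs 'c' => differ
  Position 7: 'b' vs 'b' => same
  Position 8: 'd' vs 'b' => differ
Total differences (Hamming distance): 7

7


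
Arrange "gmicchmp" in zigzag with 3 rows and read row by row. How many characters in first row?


Zigzag "gmicchmp" into 3 rows:
Placing characters:
  'g' => row 0
  'm' => row 1
  'i' => row 2
  'c' => row 1
  'c' => row 0
  'h' => row 1
  'm' => row 2
  'p' => row 1
Rows:
  Row 0: "gc"
  Row 1: "mchp"
  Row 2: "im"
First row length: 2

2


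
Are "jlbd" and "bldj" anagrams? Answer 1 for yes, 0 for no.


Strings: "jlbd", "bldj"
Sorted first:  bdjl
Sorted second: bdjl
Sorted forms match => anagrams

1


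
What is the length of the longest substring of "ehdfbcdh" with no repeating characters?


Input: "ehdfbcdh"
Sliding window (track last position of each char):
  Position 0 ('e'): window [0,0] length 1 -- new best
  Position 1 ('h'): window [0,1] length 2 -- new best
  Position 2 ('d'): window [0,2] length 3 -- new best
  Position 3 ('f'): window [0,3] length 4 -- new best
  Position 4 ('b'): window [0,4] length 5 -- new best
  Position 5 ('c'): window [0,5] length 6 -- new best
  Position 6 ('d'): repeat (last at 2), move window start to 3
  Position 6 ('d'): window [3,6] length 4
  Position 7 ('h'): window [3,7] length 5
Longest substring with no repeats: "ehdfbc" with length 6

6


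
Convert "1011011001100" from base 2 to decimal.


Input: "1011011001100" in base 2
Positional expansion:
  Digit '1' (value 1) x 2^12 = 4096
  Digit '0' (value 0) x 2^11 = 0
  Digit '1' (value 1) x 2^10 = 1024
  Digit '1' (value 1) x 2^9 = 512
  Digit '0' (value 0) x 2^8 = 0
  Digit '1' (value 1) x 2^7 = 128
  Digit '1' (value 1) x 2^6 = 64
  Digit '0' (value 0) x 2^5 = 0
  Digit '0' (value 0) x 2^4 = 0
  Digit '1' (value 1) x 2^3 = 8
  Digit '1' (value 1) x 2^2 = 4
  Digit '0' (value 0) x 2^1 = 0
  Digit '0' (value 0) x 2^0 = 0
Sum = 5836

5836


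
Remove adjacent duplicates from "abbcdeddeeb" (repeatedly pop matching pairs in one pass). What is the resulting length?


Input: abbcdeddeeb
Stack-based adjacent duplicate removal:
  Read 'a': push. Stack: a
  Read 'b': push. Stack: ab
  Read 'b': matches stack top 'b' => pop. Stack: a
  Read 'c': push. Stack: ac
  Read 'd': push. Stack: acd
  Read 'e': push. Stack: acde
  Read 'd': push. Stack: acded
  Read 'd': matches stack top 'd' => pop. Stack: acde
  Read 'e': matches stack top 'e' => pop. Stack: acd
  Read 'e': push. Stack: acde
  Read 'b': push. Stack: acdeb
Final stack: "acdeb" (length 5)

5


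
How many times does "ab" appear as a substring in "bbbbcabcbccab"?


Searching for "ab" in "bbbbcabcbccab"
Scanning each position:
  Position 0: "bb" => no
  Position 1: "bb" => no
  Position 2: "bb" => no
  Position 3: "bc" => no
  Position 4: "ca" => no
  Position 5: "ab" => MATCH
  Position 6: "bc" => no
  Position 7: "cb" => no
  Position 8: "bc" => no
  Position 9: "cc" => no
  Position 10: "ca" => no
  Position 11: "ab" => MATCH
Total occurrences: 2

2


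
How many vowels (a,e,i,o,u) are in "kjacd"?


Input: kjacd
Checking each character:
  'k' at position 0: consonant
  'j' at position 1: consonant
  'a' at position 2: vowel (running total: 1)
  'c' at position 3: consonant
  'd' at position 4: consonant
Total vowels: 1

1


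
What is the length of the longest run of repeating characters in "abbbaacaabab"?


Input: "abbbaacaabab"
Scanning for longest run:
  Position 1 ('b'): new char, reset run to 1
  Position 2 ('b'): continues run of 'b', length=2
  Position 3 ('b'): continues run of 'b', length=3
  Position 4 ('a'): new char, reset run to 1
  Position 5 ('a'): continues run of 'a', length=2
  Position 6 ('c'): new char, reset run to 1
  Position 7 ('a'): new char, reset run to 1
  Position 8 ('a'): continues run of 'a', length=2
  Position 9 ('b'): new char, reset run to 1
  Position 10 ('a'): new char, reset run to 1
  Position 11 ('b'): new char, reset run to 1
Longest run: 'b' with length 3

3


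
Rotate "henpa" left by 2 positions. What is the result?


Input: "henpa", rotate left by 2
First 2 characters: "he"
Remaining characters: "npa"
Concatenate remaining + first: "npa" + "he" = "npahe"

npahe


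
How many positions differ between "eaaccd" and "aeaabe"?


Comparing "eaaccd" and "aeaabe" position by position:
  Position 0: 'e' vs 'a' => DIFFER
  Position 1: 'a' vs 'e' => DIFFER
  Position 2: 'a' vs 'a' => same
  Position 3: 'c' vs 'a' => DIFFER
  Position 4: 'c' vs 'b' => DIFFER
  Position 5: 'd' vs 'e' => DIFFER
Positions that differ: 5

5


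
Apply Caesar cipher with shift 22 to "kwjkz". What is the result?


Caesar cipher: shift "kwjkz" by 22
  'k' (pos 10) + 22 = pos 6 = 'g'
  'w' (pos 22) + 22 = pos 18 = 's'
  'j' (pos 9) + 22 = pos 5 = 'f'
  'k' (pos 10) + 22 = pos 6 = 'g'
  'z' (pos 25) + 22 = pos 21 = 'v'
Result: gsfgv

gsfgv


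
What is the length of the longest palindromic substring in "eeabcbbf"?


Input: "eeabcbbf"
Checking substrings for palindromes:
  [3:6] "bcb" (len 3) => palindrome
  [0:2] "ee" (len 2) => palindrome
  [5:7] "bb" (len 2) => palindrome
Longest palindromic substring: "bcb" with length 3

3


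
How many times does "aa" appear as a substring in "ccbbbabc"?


Searching for "aa" in "ccbbbabc"
Scanning each position:
  Position 0: "cc" => no
  Position 1: "cb" => no
  Position 2: "bb" => no
  Position 3: "bb" => no
  Position 4: "ba" => no
  Position 5: "ab" => no
  Position 6: "bc" => no
Total occurrences: 0

0


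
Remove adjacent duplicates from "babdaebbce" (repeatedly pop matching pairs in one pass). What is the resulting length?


Input: babdaebbce
Stack-based adjacent duplicate removal:
  Read 'b': push. Stack: b
  Read 'a': push. Stack: ba
  Read 'b': push. Stack: bab
  Read 'd': push. Stack: babd
  Read 'a': push. Stack: babda
  Read 'e': push. Stack: babdae
  Read 'b': push. Stack: babdaeb
  Read 'b': matches stack top 'b' => pop. Stack: babdae
  Read 'c': push. Stack: babdaec
  Read 'e': push. Stack: babdaece
Final stack: "babdaece" (length 8)

8


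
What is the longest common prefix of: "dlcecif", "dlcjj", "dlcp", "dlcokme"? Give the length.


Words: dlcecif, dlcjj, dlcp, dlcokme
  Position 0: all 'd' => match
  Position 1: all 'l' => match
  Position 2: all 'c' => match
  Position 3: ('e', 'j', 'p', 'o') => mismatch, stop
LCP = "dlc" (length 3)

3


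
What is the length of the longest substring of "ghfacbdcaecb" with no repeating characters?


Input: "ghfacbdcaecb"
Sliding window (track last position of each char):
  Position 0 ('g'): window [0,0] length 1 -- new best
  Position 1 ('h'): window [0,1] length 2 -- new best
  Position 2 ('f'): window [0,2] length 3 -- new best
  Position 3 ('a'): window [0,3] length 4 -- new best
  Position 4 ('c'): window [0,4] length 5 -- new best
  Position 5 ('b'): window [0,5] length 6 -- new best
  Position 6 ('d'): window [0,6] length 7 -- new best
  Position 7 ('c'): repeat (last at 4), move window start to 5
  Position 7 ('c'): window [5,7] length 3
  Position 8 ('a'): window [5,8] length 4
  Position 9 ('e'): window [5,9] length 5
  Position 10 ('c'): repeat (last at 7), move window start to 8
  Position 10 ('c'): window [8,10] length 3
  Position 11 ('b'): window [8,11] length 4
Longest substring with no repeats: "ghfacbd" with length 7

7


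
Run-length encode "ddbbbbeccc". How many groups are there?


Input: ddbbbbeccc
Scanning for consecutive runs:
  Group 1: 'd' x 2 (positions 0-1)
  Group 2: 'b' x 4 (positions 2-5)
  Group 3: 'e' x 1 (positions 6-6)
  Group 4: 'c' x 3 (positions 7-9)
Total groups: 4

4


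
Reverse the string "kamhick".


Input: kamhick
Reading characters right to left:
  Position 6: 'k'
  Position 5: 'c'
  Position 4: 'i'
  Position 3: 'h'
  Position 2: 'm'
  Position 1: 'a'
  Position 0: 'k'
Reversed: kcihmak

kcihmak


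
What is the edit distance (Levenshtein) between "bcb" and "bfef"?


Computing edit distance: "bcb" -> "bfef"
DP table:
           b    f    e    f
      0    1    2    3    4
  b   1    0    1    2    3
  c   2    1    1    2    3
  b   3    2    2    2    3
Edit distance = dp[3][4] = 3

3


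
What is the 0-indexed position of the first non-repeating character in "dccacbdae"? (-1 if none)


Input: dccacbdae
Character frequencies:
  'a': 2
  'b': 1
  'c': 3
  'd': 2
  'e': 1
Scanning left to right for freq == 1:
  Position 0 ('d'): freq=2, skip
  Position 1 ('c'): freq=3, skip
  Position 2 ('c'): freq=3, skip
  Position 3 ('a'): freq=2, skip
  Position 4 ('c'): freq=3, skip
  Position 5 ('b'): unique! => answer = 5

5


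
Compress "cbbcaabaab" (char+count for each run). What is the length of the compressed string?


Input: cbbcaabaab
Runs:
  'c' x 1 => "c1"
  'b' x 2 => "b2"
  'c' x 1 => "c1"
  'a' x 2 => "a2"
  'b' x 1 => "b1"
  'a' x 2 => "a2"
  'b' x 1 => "b1"
Compressed: "c1b2c1a2b1a2b1"
Compressed length: 14

14


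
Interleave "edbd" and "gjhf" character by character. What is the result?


Interleaving "edbd" and "gjhf":
  Position 0: 'e' from first, 'g' from second => "eg"
  Position 1: 'd' from first, 'j' from second => "dj"
  Position 2: 'b' from first, 'h' from second => "bh"
  Position 3: 'd' from first, 'f' from second => "df"
Result: egdjbhdf

egdjbhdf


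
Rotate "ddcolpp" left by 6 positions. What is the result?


Input: "ddcolpp", rotate left by 6
First 6 characters: "ddcolp"
Remaining characters: "p"
Concatenate remaining + first: "p" + "ddcolp" = "pddcolp"

pddcolp


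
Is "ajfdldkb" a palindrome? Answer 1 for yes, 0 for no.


Input: ajfdldkb
Reversed: bkdldfja
  Compare pos 0 ('a') with pos 7 ('b'): MISMATCH
  Compare pos 1 ('j') with pos 6 ('k'): MISMATCH
  Compare pos 2 ('f') with pos 5 ('d'): MISMATCH
  Compare pos 3 ('d') with pos 4 ('l'): MISMATCH
Result: not a palindrome

0


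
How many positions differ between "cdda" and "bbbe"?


Comparing "cdda" and "bbbe" position by position:
  Position 0: 'c' vs 'b' => DIFFER
  Position 1: 'd' vs 'b' => DIFFER
  Position 2: 'd' vs 'b' => DIFFER
  Position 3: 'a' vs 'e' => DIFFER
Positions that differ: 4

4


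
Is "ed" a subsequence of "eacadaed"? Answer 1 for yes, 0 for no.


Check if "ed" is a subsequence of "eacadaed"
Greedy scan:
  Position 0 ('e'): matches sub[0] = 'e'
  Position 1 ('a'): no match needed
  Position 2 ('c'): no match needed
  Position 3 ('a'): no match needed
  Position 4 ('d'): matches sub[1] = 'd'
  Position 5 ('a'): no match needed
  Position 6 ('e'): no match needed
  Position 7 ('d'): no match needed
All 2 characters matched => is a subsequence

1


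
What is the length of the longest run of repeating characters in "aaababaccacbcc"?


Input: "aaababaccacbcc"
Scanning for longest run:
  Position 1 ('a'): continues run of 'a', length=2
  Position 2 ('a'): continues run of 'a', length=3
  Position 3 ('b'): new char, reset run to 1
  Position 4 ('a'): new char, reset run to 1
  Position 5 ('b'): new char, reset run to 1
  Position 6 ('a'): new char, reset run to 1
  Position 7 ('c'): new char, reset run to 1
  Position 8 ('c'): continues run of 'c', length=2
  Position 9 ('a'): new char, reset run to 1
  Position 10 ('c'): new char, reset run to 1
  Position 11 ('b'): new char, reset run to 1
  Position 12 ('c'): new char, reset run to 1
  Position 13 ('c'): continues run of 'c', length=2
Longest run: 'a' with length 3

3


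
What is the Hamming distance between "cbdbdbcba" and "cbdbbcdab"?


Comparing "cbdbdbcba" and "cbdbbcdab" position by position:
  Position 0: 'c' vs 'c' => same
  Position 1: 'b' vs 'b' => same
  Position 2: 'd' vs 'd' => same
  Position 3: 'b' vs 'b' => same
  Position 4: 'd' vs 'b' => differ
  Position 5: 'b' vs 'c' => differ
  Position 6: 'c' vs 'd' => differ
  Position 7: 'b' vs 'a' => differ
  Position 8: 'a' vs 'b' => differ
Total differences (Hamming distance): 5

5


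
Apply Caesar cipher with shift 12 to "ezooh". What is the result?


Caesar cipher: shift "ezooh" by 12
  'e' (pos 4) + 12 = pos 16 = 'q'
  'z' (pos 25) + 12 = pos 11 = 'l'
  'o' (pos 14) + 12 = pos 0 = 'a'
  'o' (pos 14) + 12 = pos 0 = 'a'
  'h' (pos 7) + 12 = pos 19 = 't'
Result: qlaat

qlaat


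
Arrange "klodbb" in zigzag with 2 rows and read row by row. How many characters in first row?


Zigzag "klodbb" into 2 rows:
Placing characters:
  'k' => row 0
  'l' => row 1
  'o' => row 0
  'd' => row 1
  'b' => row 0
  'b' => row 1
Rows:
  Row 0: "kob"
  Row 1: "ldb"
First row length: 3

3


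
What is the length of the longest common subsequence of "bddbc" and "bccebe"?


LCS of "bddbc" and "bccebe"
DP table:
           b    c    c    e    b    e
      0    0    0    0    0    0    0
  b   0    1    1    1    1    1    1
  d   0    1    1    1    1    1    1
  d   0    1    1    1    1    1    1
  b   0    1    1    1    1    2    2
  c   0    1    2    2    2    2    2
LCS length = dp[5][6] = 2

2


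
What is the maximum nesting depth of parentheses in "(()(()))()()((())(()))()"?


Input: "(()(()))()()((())(()))()"
Tracking depth:
  Position 0 '(': depth becomes 1
  Position 1 '(': depth becomes 2
  Position 2 ')': depth becomes 1
  Position 3 '(': depth becomes 2
  Position 4 '(': depth becomes 3
  Position 5 ')': depth becomes 2
  Position 6 ')': depth becomes 1
  Position 7 ')': depth becomes 0
  Position 8 '(': depth becomes 1
  Position 9 ')': depth becomes 0
  Position 10 '(': depth becomes 1
  Position 11 ')': depth becomes 0
  Position 12 '(': depth becomes 1
  Position 13 '(': depth becomes 2
  Position 14 '(': depth becomes 3
  Position 15 ')': depth becomes 2
  Position 16 ')': depth becomes 1
  Position 17 '(': depth becomes 2
  Position 18 '(': depth becomes 3
  Position 19 ')': depth becomes 2
  Position 20 ')': depth becomes 1
  Position 21 ')': depth becomes 0
  Position 22 '(': depth becomes 1
  Position 23 ')': depth becomes 0
Maximum depth reached: 3

3


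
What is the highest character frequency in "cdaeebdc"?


Input: cdaeebdc
Character counts:
  'a': 1
  'b': 1
  'c': 2
  'd': 2
  'e': 2
Maximum frequency: 2

2


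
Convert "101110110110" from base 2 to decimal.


Input: "101110110110" in base 2
Positional expansion:
  Digit '1' (value 1) x 2^11 = 2048
  Digit '0' (value 0) x 2^10 = 0
  Digit '1' (value 1) x 2^9 = 512
  Digit '1' (value 1) x 2^8 = 256
  Digit '1' (value 1) x 2^7 = 128
  Digit '0' (value 0) x 2^6 = 0
  Digit '1' (value 1) x 2^5 = 32
  Digit '1' (value 1) x 2^4 = 16
  Digit '0' (value 0) x 2^3 = 0
  Digit '1' (value 1) x 2^2 = 4
  Digit '1' (value 1) x 2^1 = 2
  Digit '0' (value 0) x 2^0 = 0
Sum = 2998

2998


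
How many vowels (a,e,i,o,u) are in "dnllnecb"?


Input: dnllnecb
Checking each character:
  'd' at position 0: consonant
  'n' at position 1: consonant
  'l' at position 2: consonant
  'l' at position 3: consonant
  'n' at position 4: consonant
  'e' at position 5: vowel (running total: 1)
  'c' at position 6: consonant
  'b' at position 7: consonant
Total vowels: 1

1


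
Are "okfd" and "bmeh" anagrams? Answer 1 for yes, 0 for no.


Strings: "okfd", "bmeh"
Sorted first:  dfko
Sorted second: behm
Differ at position 0: 'd' vs 'b' => not anagrams

0


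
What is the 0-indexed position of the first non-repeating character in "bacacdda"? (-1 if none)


Input: bacacdda
Character frequencies:
  'a': 3
  'b': 1
  'c': 2
  'd': 2
Scanning left to right for freq == 1:
  Position 0 ('b'): unique! => answer = 0

0


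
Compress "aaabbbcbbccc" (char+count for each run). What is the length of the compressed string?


Input: aaabbbcbbccc
Runs:
  'a' x 3 => "a3"
  'b' x 3 => "b3"
  'c' x 1 => "c1"
  'b' x 2 => "b2"
  'c' x 3 => "c3"
Compressed: "a3b3c1b2c3"
Compressed length: 10

10


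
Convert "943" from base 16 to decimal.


Input: "943" in base 16
Positional expansion:
  Digit '9' (value 9) x 16^2 = 2304
  Digit '4' (value 4) x 16^1 = 64
  Digit '3' (value 3) x 16^0 = 3
Sum = 2371

2371


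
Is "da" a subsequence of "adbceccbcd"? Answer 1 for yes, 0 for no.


Check if "da" is a subsequence of "adbceccbcd"
Greedy scan:
  Position 0 ('a'): no match needed
  Position 1 ('d'): matches sub[0] = 'd'
  Position 2 ('b'): no match needed
  Position 3 ('c'): no match needed
  Position 4 ('e'): no match needed
  Position 5 ('c'): no match needed
  Position 6 ('c'): no match needed
  Position 7 ('b'): no match needed
  Position 8 ('c'): no match needed
  Position 9 ('d'): no match needed
Only matched 1/2 characters => not a subsequence

0


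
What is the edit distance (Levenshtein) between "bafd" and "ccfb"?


Computing edit distance: "bafd" -> "ccfb"
DP table:
           c    c    f    b
      0    1    2    3    4
  b   1    1    2    3    3
  a   2    2    2    3    4
  f   3    3    3    2    3
  d   4    4    4    3    3
Edit distance = dp[4][4] = 3

3


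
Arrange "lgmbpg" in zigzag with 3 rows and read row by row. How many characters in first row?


Zigzag "lgmbpg" into 3 rows:
Placing characters:
  'l' => row 0
  'g' => row 1
  'm' => row 2
  'b' => row 1
  'p' => row 0
  'g' => row 1
Rows:
  Row 0: "lp"
  Row 1: "gbg"
  Row 2: "m"
First row length: 2

2


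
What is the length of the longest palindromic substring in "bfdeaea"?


Input: "bfdeaea"
Checking substrings for palindromes:
  [3:6] "eae" (len 3) => palindrome
  [4:7] "aea" (len 3) => palindrome
Longest palindromic substring: "eae" with length 3

3


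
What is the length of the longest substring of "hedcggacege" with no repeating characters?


Input: "hedcggacege"
Sliding window (track last position of each char):
  Position 0 ('h'): window [0,0] length 1 -- new best
  Position 1 ('e'): window [0,1] length 2 -- new best
  Position 2 ('d'): window [0,2] length 3 -- new best
  Position 3 ('c'): window [0,3] length 4 -- new best
  Position 4 ('g'): window [0,4] length 5 -- new best
  Position 5 ('g'): repeat (last at 4), move window start to 5
  Position 5 ('g'): window [5,5] length 1
  Position 6 ('a'): window [5,6] length 2
  Position 7 ('c'): window [5,7] length 3
  Position 8 ('e'): window [5,8] length 4
  Position 9 ('g'): repeat (last at 5), move window start to 6
  Position 9 ('g'): window [6,9] length 4
  Position 10 ('e'): repeat (last at 8), move window start to 9
  Position 10 ('e'): window [9,10] length 2
Longest substring with no repeats: "hedcg" with length 5

5


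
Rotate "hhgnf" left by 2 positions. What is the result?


Input: "hhgnf", rotate left by 2
First 2 characters: "hh"
Remaining characters: "gnf"
Concatenate remaining + first: "gnf" + "hh" = "gnfhh"

gnfhh


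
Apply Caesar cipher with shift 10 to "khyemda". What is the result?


Caesar cipher: shift "khyemda" by 10
  'k' (pos 10) + 10 = pos 20 = 'u'
  'h' (pos 7) + 10 = pos 17 = 'r'
  'y' (pos 24) + 10 = pos 8 = 'i'
  'e' (pos 4) + 10 = pos 14 = 'o'
  'm' (pos 12) + 10 = pos 22 = 'w'
  'd' (pos 3) + 10 = pos 13 = 'n'
  'a' (pos 0) + 10 = pos 10 = 'k'
Result: uriownk

uriownk


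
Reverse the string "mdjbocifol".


Input: mdjbocifol
Reading characters right to left:
  Position 9: 'l'
  Position 8: 'o'
  Position 7: 'f'
  Position 6: 'i'
  Position 5: 'c'
  Position 4: 'o'
  Position 3: 'b'
  Position 2: 'j'
  Position 1: 'd'
  Position 0: 'm'
Reversed: loficobjdm

loficobjdm


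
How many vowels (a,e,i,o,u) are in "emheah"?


Input: emheah
Checking each character:
  'e' at position 0: vowel (running total: 1)
  'm' at position 1: consonant
  'h' at position 2: consonant
  'e' at position 3: vowel (running total: 2)
  'a' at position 4: vowel (running total: 3)
  'h' at position 5: consonant
Total vowels: 3

3


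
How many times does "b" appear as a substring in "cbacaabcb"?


Searching for "b" in "cbacaabcb"
Scanning each position:
  Position 0: "c" => no
  Position 1: "b" => MATCH
  Position 2: "a" => no
  Position 3: "c" => no
  Position 4: "a" => no
  Position 5: "a" => no
  Position 6: "b" => MATCH
  Position 7: "c" => no
  Position 8: "b" => MATCH
Total occurrences: 3

3


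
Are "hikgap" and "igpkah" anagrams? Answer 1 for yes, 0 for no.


Strings: "hikgap", "igpkah"
Sorted first:  aghikp
Sorted second: aghikp
Sorted forms match => anagrams

1


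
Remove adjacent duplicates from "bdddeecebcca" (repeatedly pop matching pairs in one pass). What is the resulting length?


Input: bdddeecebcca
Stack-based adjacent duplicate removal:
  Read 'b': push. Stack: b
  Read 'd': push. Stack: bd
  Read 'd': matches stack top 'd' => pop. Stack: b
  Read 'd': push. Stack: bd
  Read 'e': push. Stack: bde
  Read 'e': matches stack top 'e' => pop. Stack: bd
  Read 'c': push. Stack: bdc
  Read 'e': push. Stack: bdce
  Read 'b': push. Stack: bdceb
  Read 'c': push. Stack: bdcebc
  Read 'c': matches stack top 'c' => pop. Stack: bdceb
  Read 'a': push. Stack: bdceba
Final stack: "bdceba" (length 6)

6


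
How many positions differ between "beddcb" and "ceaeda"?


Comparing "beddcb" and "ceaeda" position by position:
  Position 0: 'b' vs 'c' => DIFFER
  Position 1: 'e' vs 'e' => same
  Position 2: 'd' vs 'a' => DIFFER
  Position 3: 'd' vs 'e' => DIFFER
  Position 4: 'c' vs 'd' => DIFFER
  Position 5: 'b' vs 'a' => DIFFER
Positions that differ: 5

5


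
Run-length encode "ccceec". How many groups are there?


Input: ccceec
Scanning for consecutive runs:
  Group 1: 'c' x 3 (positions 0-2)
  Group 2: 'e' x 2 (positions 3-4)
  Group 3: 'c' x 1 (positions 5-5)
Total groups: 3

3


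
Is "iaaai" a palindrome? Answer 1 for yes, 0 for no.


Input: iaaai
Reversed: iaaai
  Compare pos 0 ('i') with pos 4 ('i'): match
  Compare pos 1 ('a') with pos 3 ('a'): match
Result: palindrome

1


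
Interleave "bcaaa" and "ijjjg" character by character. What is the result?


Interleaving "bcaaa" and "ijjjg":
  Position 0: 'b' from first, 'i' from second => "bi"
  Position 1: 'c' from first, 'j' from second => "cj"
  Position 2: 'a' from first, 'j' from second => "aj"
  Position 3: 'a' from first, 'j' from second => "aj"
  Position 4: 'a' from first, 'g' from second => "ag"
Result: bicjajajag

bicjajajag


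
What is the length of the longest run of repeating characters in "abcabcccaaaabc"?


Input: "abcabcccaaaabc"
Scanning for longest run:
  Position 1 ('b'): new char, reset run to 1
  Position 2 ('c'): new char, reset run to 1
  Position 3 ('a'): new char, reset run to 1
  Position 4 ('b'): new char, reset run to 1
  Position 5 ('c'): new char, reset run to 1
  Position 6 ('c'): continues run of 'c', length=2
  Position 7 ('c'): continues run of 'c', length=3
  Position 8 ('a'): new char, reset run to 1
  Position 9 ('a'): continues run of 'a', length=2
  Position 10 ('a'): continues run of 'a', length=3
  Position 11 ('a'): continues run of 'a', length=4
  Position 12 ('b'): new char, reset run to 1
  Position 13 ('c'): new char, reset run to 1
Longest run: 'a' with length 4

4


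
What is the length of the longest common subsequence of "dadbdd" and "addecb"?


LCS of "dadbdd" and "addecb"
DP table:
           a    d    d    e    c    b
      0    0    0    0    0    0    0
  d   0    0    1    1    1    1    1
  a   0    1    1    1    1    1    1
  d   0    1    2    2    2    2    2
  b   0    1    2    2    2    2    3
  d   0    1    2    3    3    3    3
  d   0    1    2    3    3    3    3
LCS length = dp[6][6] = 3

3


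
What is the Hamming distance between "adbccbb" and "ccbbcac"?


Comparing "adbccbb" and "ccbbcac" position by position:
  Position 0: 'a' vs 'c' => differ
  Position 1: 'd' vs 'c' => differ
  Position 2: 'b' vs 'b' => same
  Position 3: 'c' vs 'b' => differ
  Position 4: 'c' vs 'c' => same
  Position 5: 'b' vs 'a' => differ
  Position 6: 'b' vs 'c' => differ
Total differences (Hamming distance): 5

5


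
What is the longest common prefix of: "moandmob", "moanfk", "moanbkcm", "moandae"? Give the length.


Words: moandmob, moanfk, moanbkcm, moandae
  Position 0: all 'm' => match
  Position 1: all 'o' => match
  Position 2: all 'a' => match
  Position 3: all 'n' => match
  Position 4: ('d', 'f', 'b', 'd') => mismatch, stop
LCP = "moan" (length 4)

4


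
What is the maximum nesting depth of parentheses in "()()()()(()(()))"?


Input: "()()()()(()(()))"
Tracking depth:
  Position 0 '(': depth becomes 1
  Position 1 ')': depth becomes 0
  Position 2 '(': depth becomes 1
  Position 3 ')': depth becomes 0
  Position 4 '(': depth becomes 1
  Position 5 ')': depth becomes 0
  Position 6 '(': depth becomes 1
  Position 7 ')': depth becomes 0
  Position 8 '(': depth becomes 1
  Position 9 '(': depth becomes 2
  Position 10 ')': depth becomes 1
  Position 11 '(': depth becomes 2
  Position 12 '(': depth becomes 3
  Position 13 ')': depth becomes 2
  Position 14 ')': depth becomes 1
  Position 15 ')': depth becomes 0
Maximum depth reached: 3

3


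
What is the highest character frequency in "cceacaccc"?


Input: cceacaccc
Character counts:
  'a': 2
  'c': 6
  'e': 1
Maximum frequency: 6

6


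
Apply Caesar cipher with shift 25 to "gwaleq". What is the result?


Caesar cipher: shift "gwaleq" by 25
  'g' (pos 6) + 25 = pos 5 = 'f'
  'w' (pos 22) + 25 = pos 21 = 'v'
  'a' (pos 0) + 25 = pos 25 = 'z'
  'l' (pos 11) + 25 = pos 10 = 'k'
  'e' (pos 4) + 25 = pos 3 = 'd'
  'q' (pos 16) + 25 = pos 15 = 'p'
Result: fvzkdp

fvzkdp


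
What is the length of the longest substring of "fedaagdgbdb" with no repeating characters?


Input: "fedaagdgbdb"
Sliding window (track last position of each char):
  Position 0 ('f'): window [0,0] length 1 -- new best
  Position 1 ('e'): window [0,1] length 2 -- new best
  Position 2 ('d'): window [0,2] length 3 -- new best
  Position 3 ('a'): window [0,3] length 4 -- new best
  Position 4 ('a'): repeat (last at 3), move window start to 4
  Position 4 ('a'): window [4,4] length 1
  Position 5 ('g'): window [4,5] length 2
  Position 6 ('d'): window [4,6] length 3
  Position 7 ('g'): repeat (last at 5), move window start to 6
  Position 7 ('g'): window [6,7] length 2
  Position 8 ('b'): window [6,8] length 3
  Position 9 ('d'): repeat (last at 6), move window start to 7
  Position 9 ('d'): window [7,9] length 3
  Position 10 ('b'): repeat (last at 8), move window start to 9
  Position 10 ('b'): window [9,10] length 2
Longest substring with no repeats: "feda" with length 4

4


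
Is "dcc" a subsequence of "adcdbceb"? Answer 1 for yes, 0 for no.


Check if "dcc" is a subsequence of "adcdbceb"
Greedy scan:
  Position 0 ('a'): no match needed
  Position 1 ('d'): matches sub[0] = 'd'
  Position 2 ('c'): matches sub[1] = 'c'
  Position 3 ('d'): no match needed
  Position 4 ('b'): no match needed
  Position 5 ('c'): matches sub[2] = 'c'
  Position 6 ('e'): no match needed
  Position 7 ('b'): no match needed
All 3 characters matched => is a subsequence

1


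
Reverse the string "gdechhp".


Input: gdechhp
Reading characters right to left:
  Position 6: 'p'
  Position 5: 'h'
  Position 4: 'h'
  Position 3: 'c'
  Position 2: 'e'
  Position 1: 'd'
  Position 0: 'g'
Reversed: phhcedg

phhcedg


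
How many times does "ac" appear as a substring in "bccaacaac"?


Searching for "ac" in "bccaacaac"
Scanning each position:
  Position 0: "bc" => no
  Position 1: "cc" => no
  Position 2: "ca" => no
  Position 3: "aa" => no
  Position 4: "ac" => MATCH
  Position 5: "ca" => no
  Position 6: "aa" => no
  Position 7: "ac" => MATCH
Total occurrences: 2

2


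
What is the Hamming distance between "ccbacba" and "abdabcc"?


Comparing "ccbacba" and "abdabcc" position by position:
  Position 0: 'c' vs 'a' => differ
  Position 1: 'c' vs 'b' => differ
  Position 2: 'b' vs 'd' => differ
  Position 3: 'a' vs 'a' => same
  Position 4: 'c' vs 'b' => differ
  Position 5: 'b' vs 'c' => differ
  Position 6: 'a' vs 'c' => differ
Total differences (Hamming distance): 6

6


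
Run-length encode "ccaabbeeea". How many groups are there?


Input: ccaabbeeea
Scanning for consecutive runs:
  Group 1: 'c' x 2 (positions 0-1)
  Group 2: 'a' x 2 (positions 2-3)
  Group 3: 'b' x 2 (positions 4-5)
  Group 4: 'e' x 3 (positions 6-8)
  Group 5: 'a' x 1 (positions 9-9)
Total groups: 5

5


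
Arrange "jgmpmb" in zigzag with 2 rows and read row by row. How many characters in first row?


Zigzag "jgmpmb" into 2 rows:
Placing characters:
  'j' => row 0
  'g' => row 1
  'm' => row 0
  'p' => row 1
  'm' => row 0
  'b' => row 1
Rows:
  Row 0: "jmm"
  Row 1: "gpb"
First row length: 3

3


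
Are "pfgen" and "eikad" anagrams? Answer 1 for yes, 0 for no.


Strings: "pfgen", "eikad"
Sorted first:  efgnp
Sorted second: adeik
Differ at position 0: 'e' vs 'a' => not anagrams

0


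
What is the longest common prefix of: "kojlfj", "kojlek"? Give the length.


Words: kojlfj, kojlek
  Position 0: all 'k' => match
  Position 1: all 'o' => match
  Position 2: all 'j' => match
  Position 3: all 'l' => match
  Position 4: ('f', 'e') => mismatch, stop
LCP = "kojl" (length 4)

4


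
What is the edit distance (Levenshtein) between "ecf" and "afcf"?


Computing edit distance: "ecf" -> "afcf"
DP table:
           a    f    c    f
      0    1    2    3    4
  e   1    1    2    3    4
  c   2    2    2    2    3
  f   3    3    2    3    2
Edit distance = dp[3][4] = 2

2


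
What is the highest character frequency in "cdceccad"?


Input: cdceccad
Character counts:
  'a': 1
  'c': 4
  'd': 2
  'e': 1
Maximum frequency: 4

4


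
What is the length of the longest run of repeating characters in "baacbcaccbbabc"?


Input: "baacbcaccbbabc"
Scanning for longest run:
  Position 1 ('a'): new char, reset run to 1
  Position 2 ('a'): continues run of 'a', length=2
  Position 3 ('c'): new char, reset run to 1
  Position 4 ('b'): new char, reset run to 1
  Position 5 ('c'): new char, reset run to 1
  Position 6 ('a'): new char, reset run to 1
  Position 7 ('c'): new char, reset run to 1
  Position 8 ('c'): continues run of 'c', length=2
  Position 9 ('b'): new char, reset run to 1
  Position 10 ('b'): continues run of 'b', length=2
  Position 11 ('a'): new char, reset run to 1
  Position 12 ('b'): new char, reset run to 1
  Position 13 ('c'): new char, reset run to 1
Longest run: 'a' with length 2

2


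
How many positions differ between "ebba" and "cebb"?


Comparing "ebba" and "cebb" position by position:
  Position 0: 'e' vs 'c' => DIFFER
  Position 1: 'b' vs 'e' => DIFFER
  Position 2: 'b' vs 'b' => same
  Position 3: 'a' vs 'b' => DIFFER
Positions that differ: 3

3


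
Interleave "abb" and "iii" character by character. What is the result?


Interleaving "abb" and "iii":
  Position 0: 'a' from first, 'i' from second => "ai"
  Position 1: 'b' from first, 'i' from second => "bi"
  Position 2: 'b' from first, 'i' from second => "bi"
Result: aibibi

aibibi


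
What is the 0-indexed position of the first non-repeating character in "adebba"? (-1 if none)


Input: adebba
Character frequencies:
  'a': 2
  'b': 2
  'd': 1
  'e': 1
Scanning left to right for freq == 1:
  Position 0 ('a'): freq=2, skip
  Position 1 ('d'): unique! => answer = 1

1


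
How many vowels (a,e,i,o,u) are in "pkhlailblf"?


Input: pkhlailblf
Checking each character:
  'p' at position 0: consonant
  'k' at position 1: consonant
  'h' at position 2: consonant
  'l' at position 3: consonant
  'a' at position 4: vowel (running total: 1)
  'i' at position 5: vowel (running total: 2)
  'l' at position 6: consonant
  'b' at position 7: consonant
  'l' at position 8: consonant
  'f' at position 9: consonant
Total vowels: 2

2


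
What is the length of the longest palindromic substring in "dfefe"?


Input: "dfefe"
Checking substrings for palindromes:
  [1:4] "fef" (len 3) => palindrome
  [2:5] "efe" (len 3) => palindrome
Longest palindromic substring: "fef" with length 3

3


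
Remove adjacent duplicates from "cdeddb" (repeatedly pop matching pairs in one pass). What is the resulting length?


Input: cdeddb
Stack-based adjacent duplicate removal:
  Read 'c': push. Stack: c
  Read 'd': push. Stack: cd
  Read 'e': push. Stack: cde
  Read 'd': push. Stack: cded
  Read 'd': matches stack top 'd' => pop. Stack: cde
  Read 'b': push. Stack: cdeb
Final stack: "cdeb" (length 4)

4


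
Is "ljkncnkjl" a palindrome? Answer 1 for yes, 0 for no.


Input: ljkncnkjl
Reversed: ljkncnkjl
  Compare pos 0 ('l') with pos 8 ('l'): match
  Compare pos 1 ('j') with pos 7 ('j'): match
  Compare pos 2 ('k') with pos 6 ('k'): match
  Compare pos 3 ('n') with pos 5 ('n'): match
Result: palindrome

1


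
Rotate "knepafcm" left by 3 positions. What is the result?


Input: "knepafcm", rotate left by 3
First 3 characters: "kne"
Remaining characters: "pafcm"
Concatenate remaining + first: "pafcm" + "kne" = "pafcmkne"

pafcmkne


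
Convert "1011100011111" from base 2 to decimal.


Input: "1011100011111" in base 2
Positional expansion:
  Digit '1' (value 1) x 2^12 = 4096
  Digit '0' (value 0) x 2^11 = 0
  Digit '1' (value 1) x 2^10 = 1024
  Digit '1' (value 1) x 2^9 = 512
  Digit '1' (value 1) x 2^8 = 256
  Digit '0' (value 0) x 2^7 = 0
  Digit '0' (value 0) x 2^6 = 0
  Digit '0' (value 0) x 2^5 = 0
  Digit '1' (value 1) x 2^4 = 16
  Digit '1' (value 1) x 2^3 = 8
  Digit '1' (value 1) x 2^2 = 4
  Digit '1' (value 1) x 2^1 = 2
  Digit '1' (value 1) x 2^0 = 1
Sum = 5919

5919


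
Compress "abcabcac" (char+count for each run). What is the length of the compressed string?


Input: abcabcac
Runs:
  'a' x 1 => "a1"
  'b' x 1 => "b1"
  'c' x 1 => "c1"
  'a' x 1 => "a1"
  'b' x 1 => "b1"
  'c' x 1 => "c1"
  'a' x 1 => "a1"
  'c' x 1 => "c1"
Compressed: "a1b1c1a1b1c1a1c1"
Compressed length: 16

16


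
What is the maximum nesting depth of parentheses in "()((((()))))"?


Input: "()((((()))))"
Tracking depth:
  Position 0 '(': depth becomes 1
  Position 1 ')': depth becomes 0
  Position 2 '(': depth becomes 1
  Position 3 '(': depth becomes 2
  Position 4 '(': depth becomes 3
  Position 5 '(': depth becomes 4
  Position 6 '(': depth becomes 5
  Position 7 ')': depth becomes 4
  Position 8 ')': depth becomes 3
  Position 9 ')': depth becomes 2
  Position 10 ')': depth becomes 1
  Position 11 ')': depth becomes 0
Maximum depth reached: 5

5


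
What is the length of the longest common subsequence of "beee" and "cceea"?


LCS of "beee" and "cceea"
DP table:
           c    c    e    e    a
      0    0    0    0    0    0
  b   0    0    0    0    0    0
  e   0    0    0    1    1    1
  e   0    0    0    1    2    2
  e   0    0    0    1    2    2
LCS length = dp[4][5] = 2

2


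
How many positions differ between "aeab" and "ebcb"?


Comparing "aeab" and "ebcb" position by position:
  Position 0: 'a' vs 'e' => DIFFER
  Position 1: 'e' vs 'b' => DIFFER
  Position 2: 'a' vs 'c' => DIFFER
  Position 3: 'b' vs 'b' => same
Positions that differ: 3

3


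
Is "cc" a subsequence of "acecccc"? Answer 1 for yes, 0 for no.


Check if "cc" is a subsequence of "acecccc"
Greedy scan:
  Position 0 ('a'): no match needed
  Position 1 ('c'): matches sub[0] = 'c'
  Position 2 ('e'): no match needed
  Position 3 ('c'): matches sub[1] = 'c'
  Position 4 ('c'): no match needed
  Position 5 ('c'): no match needed
  Position 6 ('c'): no match needed
All 2 characters matched => is a subsequence

1


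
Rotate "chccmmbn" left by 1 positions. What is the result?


Input: "chccmmbn", rotate left by 1
First 1 characters: "c"
Remaining characters: "hccmmbn"
Concatenate remaining + first: "hccmmbn" + "c" = "hccmmbnc"

hccmmbnc


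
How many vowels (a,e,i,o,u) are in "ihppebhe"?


Input: ihppebhe
Checking each character:
  'i' at position 0: vowel (running total: 1)
  'h' at position 1: consonant
  'p' at position 2: consonant
  'p' at position 3: consonant
  'e' at position 4: vowel (running total: 2)
  'b' at position 5: consonant
  'h' at position 6: consonant
  'e' at position 7: vowel (running total: 3)
Total vowels: 3

3


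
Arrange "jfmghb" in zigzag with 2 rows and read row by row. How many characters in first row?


Zigzag "jfmghb" into 2 rows:
Placing characters:
  'j' => row 0
  'f' => row 1
  'm' => row 0
  'g' => row 1
  'h' => row 0
  'b' => row 1
Rows:
  Row 0: "jmh"
  Row 1: "fgb"
First row length: 3

3


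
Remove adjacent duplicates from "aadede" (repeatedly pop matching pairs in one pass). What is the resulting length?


Input: aadede
Stack-based adjacent duplicate removal:
  Read 'a': push. Stack: a
  Read 'a': matches stack top 'a' => pop. Stack: (empty)
  Read 'd': push. Stack: d
  Read 'e': push. Stack: de
  Read 'd': push. Stack: ded
  Read 'e': push. Stack: dede
Final stack: "dede" (length 4)

4


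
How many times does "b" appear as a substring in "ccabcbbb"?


Searching for "b" in "ccabcbbb"
Scanning each position:
  Position 0: "c" => no
  Position 1: "c" => no
  Position 2: "a" => no
  Position 3: "b" => MATCH
  Position 4: "c" => no
  Position 5: "b" => MATCH
  Position 6: "b" => MATCH
  Position 7: "b" => MATCH
Total occurrences: 4

4


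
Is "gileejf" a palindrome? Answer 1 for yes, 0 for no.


Input: gileejf
Reversed: fjeelig
  Compare pos 0 ('g') with pos 6 ('f'): MISMATCH
  Compare pos 1 ('i') with pos 5 ('j'): MISMATCH
  Compare pos 2 ('l') with pos 4 ('e'): MISMATCH
Result: not a palindrome

0


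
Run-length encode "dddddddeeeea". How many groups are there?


Input: dddddddeeeea
Scanning for consecutive runs:
  Group 1: 'd' x 7 (positions 0-6)
  Group 2: 'e' x 4 (positions 7-10)
  Group 3: 'a' x 1 (positions 11-11)
Total groups: 3

3


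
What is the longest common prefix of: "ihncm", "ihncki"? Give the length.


Words: ihncm, ihncki
  Position 0: all 'i' => match
  Position 1: all 'h' => match
  Position 2: all 'n' => match
  Position 3: all 'c' => match
  Position 4: ('m', 'k') => mismatch, stop
LCP = "ihnc" (length 4)

4


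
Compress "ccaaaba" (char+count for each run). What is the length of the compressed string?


Input: ccaaaba
Runs:
  'c' x 2 => "c2"
  'a' x 3 => "a3"
  'b' x 1 => "b1"
  'a' x 1 => "a1"
Compressed: "c2a3b1a1"
Compressed length: 8

8


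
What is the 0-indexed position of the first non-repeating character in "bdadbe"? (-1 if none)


Input: bdadbe
Character frequencies:
  'a': 1
  'b': 2
  'd': 2
  'e': 1
Scanning left to right for freq == 1:
  Position 0 ('b'): freq=2, skip
  Position 1 ('d'): freq=2, skip
  Position 2 ('a'): unique! => answer = 2

2


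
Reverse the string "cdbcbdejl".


Input: cdbcbdejl
Reading characters right to left:
  Position 8: 'l'
  Position 7: 'j'
  Position 6: 'e'
  Position 5: 'd'
  Position 4: 'b'
  Position 3: 'c'
  Position 2: 'b'
  Position 1: 'd'
  Position 0: 'c'
Reversed: ljedbcbdc

ljedbcbdc


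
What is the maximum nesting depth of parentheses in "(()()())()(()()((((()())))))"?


Input: "(()()())()(()()((((()())))))"
Tracking depth:
  Position 0 '(': depth becomes 1
  Position 1 '(': depth becomes 2
  Position 2 ')': depth becomes 1
  Position 3 '(': depth becomes 2
  Position 4 ')': depth becomes 1
  Position 5 '(': depth becomes 2
  Position 6 ')': depth becomes 1
  Position 7 ')': depth becomes 0
  Position 8 '(': depth becomes 1
  Position 9 ')': depth becomes 0
  Position 10 '(': depth becomes 1
  Position 11 '(': depth becomes 2
  Position 12 ')': depth becomes 1
  Position 13 '(': depth becomes 2
  Position 14 ')': depth becomes 1
  Position 15 '(': depth becomes 2
  Position 16 '(': depth becomes 3
  Position 17 '(': depth becomes 4
  Position 18 '(': depth becomes 5
  Position 19 '(': depth becomes 6
  Position 20 ')': depth becomes 5
  Position 21 '(': depth becomes 6
  Position 22 ')': depth becomes 5
  Position 23 ')': depth becomes 4
  Position 24 ')': depth becomes 3
  Position 25 ')': depth becomes 2
  Position 26 ')': depth becomes 1
  Position 27 ')': depth becomes 0
Maximum depth reached: 6

6
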